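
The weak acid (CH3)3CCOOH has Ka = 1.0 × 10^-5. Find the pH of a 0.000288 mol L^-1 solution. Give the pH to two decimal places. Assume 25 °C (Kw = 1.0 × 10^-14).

(CH3)3CCOOH ⇌ (CH3)3CCOO- + H+
From the ICE table, Ka = [H+]²/(0.000288 − [H+]) = 1.0 × 10^-5.
The 5% rule fails; solving [H+]² + Ka·[H+] − Ka·C₀ = 0 exactly:
[H+] = (−Ka + √(Ka² + 4·Ka·C₀))/2 = 4.89 × 10^-5 M
pH = −log(4.89 × 10^-5) = 4.31

pH = 4.31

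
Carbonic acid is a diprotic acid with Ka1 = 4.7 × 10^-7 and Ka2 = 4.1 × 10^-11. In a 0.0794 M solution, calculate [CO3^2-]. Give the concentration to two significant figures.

4.1 × 10^-11 M

First ionization gives [H+] ≈ [HCO3-] = 1.93 × 10^-4 M.
Second step: Ka2 = [H+][CO3^2-]/[HCO3-] ≈ [CO3^2-] (since [H+] ≈ [HCO3-]).
So [CO3^2-] ≈ Ka2.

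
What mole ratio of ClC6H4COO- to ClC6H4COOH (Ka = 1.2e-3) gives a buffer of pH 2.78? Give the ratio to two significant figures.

ratio = 0.72

pKa = -log(1.2 × 10^-3) = 2.921
pH = pKa + log(r) ⇒ log(r) = 2.78 − 2.921 = -0.141
r = [ClC6H4COO-]/[ClC6H4COOH] = 10^(-0.141) = 0.723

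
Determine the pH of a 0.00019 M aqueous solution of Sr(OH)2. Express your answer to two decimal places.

Sr(OH)2 is a strong base (each formula unit releases 2 OH-); [OH-] = 0.00038 M.
pOH = -log(0.00038) = 3.42
pH = 14.00 - 3.42 = 10.58

pH = 10.58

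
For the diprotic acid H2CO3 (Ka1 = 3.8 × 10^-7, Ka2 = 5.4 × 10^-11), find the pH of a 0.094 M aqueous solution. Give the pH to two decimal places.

Ka1 ≫ Ka2, so treat the first dissociation as the only significant source of H+.
Ka1 = x²/(0.094 − x) = 3.8 × 10^-7
x ≈ √(3.8 × 10^-7 × 0.094) = 1.89 × 10^-4 M
pH = −log(1.89 × 10^-4) = 3.72

pH = 3.72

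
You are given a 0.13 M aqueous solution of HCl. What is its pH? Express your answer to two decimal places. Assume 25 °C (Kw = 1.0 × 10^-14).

pH = 0.89

HCl is a strong acid and dissociates completely, so [H+] = 0.13 M.
pH = -log(0.13) = 0.89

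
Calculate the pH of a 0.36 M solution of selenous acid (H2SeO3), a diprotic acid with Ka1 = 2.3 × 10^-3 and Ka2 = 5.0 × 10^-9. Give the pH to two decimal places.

pH = 1.56

Since Ka1 ≫ Ka2, the first ionization dominates [H+].
Ka1 = x²/(0.36 − x) = 2.3 × 10^-3
Solving the quadratic: x = (−Ka1 + √(Ka1² + 4·Ka1·C₀))/2 = 2.76 × 10^-2 M
pH = −log(2.76 × 10^-2) = 1.56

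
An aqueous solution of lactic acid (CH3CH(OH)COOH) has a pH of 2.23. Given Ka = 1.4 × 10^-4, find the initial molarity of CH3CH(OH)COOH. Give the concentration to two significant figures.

[H+] = 10^(-2.23) = 5.89 × 10^-3 M = x
Ka = x²/(C₀ − x) ⇒ C₀ = x + x²/Ka
C₀ = 5.89 × 10^-3 + (5.89 × 10^-3)²/(1.4 × 10^-4) = 2.54 × 10^-1 M

C₀ = 2.5 × 10^-1 M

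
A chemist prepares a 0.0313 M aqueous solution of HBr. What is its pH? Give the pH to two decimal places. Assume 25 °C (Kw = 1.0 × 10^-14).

HBr is a strong acid and dissociates completely, so [H+] = 0.0313 M.
pH = -log(0.0313) = 1.50

pH = 1.50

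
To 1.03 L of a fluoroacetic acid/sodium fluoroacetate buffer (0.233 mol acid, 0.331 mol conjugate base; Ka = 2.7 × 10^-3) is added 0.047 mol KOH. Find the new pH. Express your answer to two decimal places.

pH = 2.88

After neutralization: n(FCH2COOH) = 0.186 mol, n(FCH2COO-) = 0.378 mol.
pKa = −log(2.7 × 10^-3) = 2.569
pH = pKa + log([A⁻]/[HA]) = 2.569 + log(0.378/0.186) = 2.569 +0.308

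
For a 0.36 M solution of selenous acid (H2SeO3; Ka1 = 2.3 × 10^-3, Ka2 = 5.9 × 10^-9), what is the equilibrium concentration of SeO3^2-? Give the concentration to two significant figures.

5.9 × 10^-9 M

First ionization gives [H+] ≈ [HSeO3-] = 2.76 × 10^-2 M.
Second step: Ka2 = [H+][SeO3^2-]/[HSeO3-] ≈ [SeO3^2-] (since [H+] ≈ [HSeO3-]).
So [SeO3^2-] ≈ Ka2.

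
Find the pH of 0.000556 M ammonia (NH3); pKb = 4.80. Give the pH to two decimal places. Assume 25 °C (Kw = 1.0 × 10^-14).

pH = 9.94

NH3 + H2O ⇌ NH4+ + OH-
Kb = 10^(−4.80) = 1.58 × 10^-5
Kb = [OH-]²/(0.000556 − [OH-]) = 1.58 × 10^-5
The 5% rule fails; solving [OH-]² + Kb·[OH-] − Kb·C₀ = 0 exactly:
[OH-] = (−Kb + √(Kb² + 4·Kb·C₀))/2 = 8.62 × 10^-5 M
pOH = −log(8.62 × 10^-5) = 4.06; pH = 14.00 − 4.06 = 9.94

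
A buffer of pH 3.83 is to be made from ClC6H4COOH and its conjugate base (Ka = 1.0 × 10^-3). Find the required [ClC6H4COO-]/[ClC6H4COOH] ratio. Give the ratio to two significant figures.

pKa = -log(1.0 × 10^-3) = 3.000
pH = pKa + log(r) ⇒ log(r) = 3.83 − 3.000 = +0.830
r = [ClC6H4COO-]/[ClC6H4COOH] = 10^(+0.830) = 6.76

ratio = 6.8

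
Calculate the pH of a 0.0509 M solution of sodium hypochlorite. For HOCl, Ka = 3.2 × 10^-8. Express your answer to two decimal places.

pH = 10.10

OCl- is the conjugate base of the weak acid HOCl.
Kb = Kw/Ka = 1.0×10^-14 / 3.2 × 10^-8 = 3.12 × 10^-7
From the ICE table, Kb = x²/(0.0509 − x) = 3.12 × 10^-7.
Assume x ≪ 0.0509: x ≈ √(3.12 × 10^-7 × 0.0509) = 1.26 × 10^-4 M
Check: 0.25% ionized — well under 5%, approximation valid.
pOH = 3.90, so pH = 14.00 − pOH = 10.10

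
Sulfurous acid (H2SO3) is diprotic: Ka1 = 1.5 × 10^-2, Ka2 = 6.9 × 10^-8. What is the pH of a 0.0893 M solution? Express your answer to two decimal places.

pH = 1.52

Since Ka1 ≫ Ka2, the first ionization dominates [H+].
Ka1 = x²/(0.0893 − x) = 1.5 × 10^-2
Solving the quadratic: x = (−Ka1 + √(Ka1² + 4·Ka1·C₀))/2 = 2.99 × 10^-2 M
pH = −log(2.99 × 10^-2) = 1.52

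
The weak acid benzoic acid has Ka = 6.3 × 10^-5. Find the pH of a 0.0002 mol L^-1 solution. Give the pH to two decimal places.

C6H5COOH ⇌ C6H5COO- + H+
From the ICE table, Ka = [H+]²/(0.0002 − [H+]) = 6.3 × 10^-5.
The 5% rule fails; solving [H+]² + Ka·[H+] − Ka·C₀ = 0 exactly:
[H+] = [−6.3e-05 + √(6.3e-05² + 5.04e-08)]/2 = 8.51 × 10^-5 M
pH = −log(8.51 × 10^-5) = 4.07

pH = 4.07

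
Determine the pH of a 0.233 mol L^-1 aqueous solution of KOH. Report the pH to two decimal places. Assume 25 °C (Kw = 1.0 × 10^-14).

KOH is a strong base; [OH-] = 0.233 M.
pOH = -log(0.233) = 0.63
pH = 14.00 - 0.63 = 13.37

pH = 13.37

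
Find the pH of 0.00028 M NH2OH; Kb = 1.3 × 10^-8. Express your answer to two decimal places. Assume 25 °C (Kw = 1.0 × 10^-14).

pH = 8.28

NH2OH + H2O ⇌ NH3OH+ + OH-
From the ICE table, Kb = [OH-]²/(0.00028 − [OH-]) = 1.3 × 10^-8.
Since Kb ≪ C₀, [OH-] ≈ √(Kb·C₀) = 1.91 × 10^-6 M.
pOH = −log(1.91 × 10^-6) = 5.72; pH = 14.00 − 5.72 = 8.28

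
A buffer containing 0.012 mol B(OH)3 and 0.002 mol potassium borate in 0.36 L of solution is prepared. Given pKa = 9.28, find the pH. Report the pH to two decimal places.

Henderson–Hasselbalch: pH = pKa + log([B(OH)4-]/[B(OH)3]) = 9.28 + log(0.002/0.012)
pH = 9.28 + (-0.778) = 8.50

pH = 8.50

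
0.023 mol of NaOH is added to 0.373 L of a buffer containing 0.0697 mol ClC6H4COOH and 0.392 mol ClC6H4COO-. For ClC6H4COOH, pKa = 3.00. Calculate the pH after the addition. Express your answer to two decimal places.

pH = 3.95

OH- converts ClC6H4COOH to ClC6H4COO-: ClC6H4COOH → 0.0467 mol, ClC6H4COO- → 0.415 mol.
pH = pKa + log(n_ClC6H4COO-/n_ClC6H4COOH) = 3.00 + log(0.415/0.0467) = 3.00 + (+0.949)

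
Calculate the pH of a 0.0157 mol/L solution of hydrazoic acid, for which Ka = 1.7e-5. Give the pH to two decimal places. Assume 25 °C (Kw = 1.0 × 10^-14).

HN3 ⇌ N3- + H+
Ka = [H+]²/(0.0157 − [H+]) = 1.7 × 10^-5
Assume [H+] ≪ 0.0157: [H+] ≈ √(1.7 × 10^-5 × 0.0157) = 5.17 × 10^-4 M
pH = −log[H+] = −log(5.17 × 10^-4) = 3.29

pH = 3.29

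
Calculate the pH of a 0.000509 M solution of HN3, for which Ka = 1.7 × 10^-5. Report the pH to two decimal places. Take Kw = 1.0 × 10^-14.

pH = 4.07

HN3 ⇌ N3- + H+
Ka = x²/(0.000509 − x) = 1.7 × 10^-5
Here C₀/Ka ≈ 29.9, so the small-x approximation fails. Use the quadratic:
x = [−1.7e-05 + √(1.7e-05² + 3.46e-08)]/2 = 8.49 × 10^-5 M
pH = −log(8.49 × 10^-5) = 4.07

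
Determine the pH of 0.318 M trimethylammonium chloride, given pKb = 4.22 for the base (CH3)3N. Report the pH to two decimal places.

(CH3)3NH+ is the conjugate acid of the weak base (CH3)3N.
Kb = 10^(−4.22) = 6.03 × 10^-5
Ka = Kw/Kb = 1.0×10^-14 / 6.03 × 10^-5 = 1.66 × 10^-10
From the ICE table, Ka = [H+]²/(0.318 − [H+]) = 1.66 × 10^-10.
Since Ka ≪ C₀, [H+] ≈ √(Ka·C₀) = 7.27 × 10^-6 M.
([H+]/C₀ = 0.0023% < 5%, so the approximation holds.)
pH = −log[H+] = −log(7.27 × 10^-6) = 5.14

pH = 5.14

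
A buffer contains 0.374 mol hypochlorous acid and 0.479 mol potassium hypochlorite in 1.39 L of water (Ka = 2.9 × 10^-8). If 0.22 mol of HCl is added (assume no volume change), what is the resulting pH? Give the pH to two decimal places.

pH = 7.18

Added H+ converts OCl- to HOCl: HOCl → 0.594 mol, OCl- → 0.259 mol.
pKa = −log(2.9 × 10^-8) = 7.538
pH = pKa + log([A⁻]/[HA]) = 7.538 + log(0.259/0.594) = 7.538 -0.360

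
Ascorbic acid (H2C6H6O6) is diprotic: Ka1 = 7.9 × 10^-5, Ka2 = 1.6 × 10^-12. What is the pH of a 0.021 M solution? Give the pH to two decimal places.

pH = 2.90

Since Ka1 ≫ Ka2, the first ionization dominates [H+].
Ka1 = x²/(0.021 − x) = 7.9 × 10^-5
Solving the quadratic: x = (−Ka1 + √(Ka1² + 4·Ka1·C₀))/2 = 1.25 × 10^-3 M
pH = −log(1.25 × 10^-3) = 2.90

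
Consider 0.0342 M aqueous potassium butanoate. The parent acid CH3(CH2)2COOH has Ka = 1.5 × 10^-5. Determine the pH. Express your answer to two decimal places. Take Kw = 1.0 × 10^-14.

CH3(CH2)2COO- is the conjugate base of the weak acid CH3(CH2)2COOH.
Kb = Kw/Ka = 1.0×10^-14 / 1.5 × 10^-5 = 6.67 × 10^-10
Let x = [OH-] at equilibrium. Kb = x²/(0.0342 − x).
Assume x ≪ 0.0342: x ≈ √(6.67 × 10^-10 × 0.0342) = 4.78 × 10^-6 M
Check: 0.014% ionized — well under 5%, approximation valid.
pOH = −log(4.78 × 10^-6) = 5.32; pH = 14.00 − 5.32 = 8.68

pH = 8.68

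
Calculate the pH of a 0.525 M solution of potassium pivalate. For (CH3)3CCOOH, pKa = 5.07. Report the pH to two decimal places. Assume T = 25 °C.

(CH3)3CCOO- is the conjugate base of the weak acid (CH3)3CCOOH.
Ka = 10^(−5.07) = 8.51 × 10^-6
Kb = Kw/Ka = 1.0×10^-14 / 8.51 × 10^-6 = 1.18 × 10^-9
From the ICE table, Kb = x²/(0.525 − x) = 1.18 × 10^-9.
Since Kb ≪ C₀, x ≈ √(Kb·C₀) = 2.49 × 10^-5 M.
pOH = −log(2.49 × 10^-5) = 4.60; pH = 14.00 − 4.60 = 9.40

pH = 9.40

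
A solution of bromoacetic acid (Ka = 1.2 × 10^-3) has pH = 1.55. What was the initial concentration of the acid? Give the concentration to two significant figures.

[H+] = 10^(-1.55) = 2.82 × 10^-2 M = x
Ka = x²/(C₀ − x) ⇒ C₀ = x + x²/Ka
C₀ = 2.82 × 10^-2 + (2.82 × 10^-2)²/(1.2 × 10^-3) = 6.91 × 10^-1 M

C₀ = 6.9 × 10^-1 M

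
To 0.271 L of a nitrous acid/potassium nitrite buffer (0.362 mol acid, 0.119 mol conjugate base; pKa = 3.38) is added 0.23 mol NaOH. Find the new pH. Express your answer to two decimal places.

OH- converts HNO2 to NO2-: HNO2 → 0.132 mol, NO2- → 0.349 mol.
Henderson–Hasselbalch with mole ratio 0.349/0.132: pH = 3.38 + (+0.422)

pH = 3.80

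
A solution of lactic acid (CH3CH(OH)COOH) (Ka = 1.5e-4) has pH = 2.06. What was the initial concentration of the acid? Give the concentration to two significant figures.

C₀ = 5.1 × 10^-1 M

[H+] = 10^(-2.06) = 8.71 × 10^-3 M = x
Ka = x²/(C₀ − x) ⇒ C₀ = x + x²/Ka
C₀ = 8.71 × 10^-3 + (8.71 × 10^-3)²/(1.5 × 10^-4) = 5.14 × 10^-1 M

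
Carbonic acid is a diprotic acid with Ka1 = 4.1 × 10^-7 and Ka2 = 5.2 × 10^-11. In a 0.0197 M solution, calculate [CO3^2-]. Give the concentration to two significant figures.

First ionization gives [H+] ≈ [HCO3-] = 8.99 × 10^-5 M.
Second step: Ka2 = [H+][CO3^2-]/[HCO3-] ≈ [CO3^2-] (since [H+] ≈ [HCO3-]).
So [CO3^2-] ≈ Ka2.

5.2 × 10^-11 M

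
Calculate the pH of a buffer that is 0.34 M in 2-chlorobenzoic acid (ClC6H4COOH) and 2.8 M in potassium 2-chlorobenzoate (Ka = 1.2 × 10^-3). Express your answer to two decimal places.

pKa = −log(1.2 × 10^-3) = 2.921
Using pH = pKa + log([base]/[acid]) with [base]/[acid] = 2.8/0.34:
pH = 2.921 + (+0.916) = 3.84

pH = 3.84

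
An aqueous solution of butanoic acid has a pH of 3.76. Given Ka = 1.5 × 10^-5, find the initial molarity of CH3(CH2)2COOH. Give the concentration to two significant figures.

C₀ = 2.2 × 10^-3 M

[H+] = 10^(-3.76) = 1.74 × 10^-4 M = x
Ka = x²/(C₀ − x) ⇒ C₀ = x + x²/Ka
C₀ = 1.74 × 10^-4 + (1.74 × 10^-4)²/(1.5 × 10^-5) = 2.19 × 10^-3 M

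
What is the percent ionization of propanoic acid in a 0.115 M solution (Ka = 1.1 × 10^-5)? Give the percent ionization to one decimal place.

CH3CH2COOH ⇌ CH3CH2COO- + H+; let x = [H+] at equilibrium.
x ≈ √(Ka·C₀) = √(1.1 × 10^-5 × 0.115) = 1.12 × 10^-3 M
Fraction ionized = 1.12 × 10^-3 / 0.115 = 0.0097 → 1.0%

1.0%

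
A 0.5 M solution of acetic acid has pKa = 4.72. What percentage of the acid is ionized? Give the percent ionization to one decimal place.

CH3COOH ⇌ CH3COO- + H+; let x = [H+] at equilibrium.
Ka = 10^(−4.72) = 1.91 × 10^-5
x ≈ √(Ka·C₀) = √(1.91 × 10^-5 × 0.5) = 3.09 × 10^-3 M
% ionization = x/C₀ × 100% = 3.09 × 10^-3/0.5 × 100% = 0.6%

0.6%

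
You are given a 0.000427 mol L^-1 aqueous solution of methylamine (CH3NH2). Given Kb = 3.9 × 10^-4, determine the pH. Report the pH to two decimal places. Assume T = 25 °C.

CH3NH2 + H2O ⇌ CH3NH3+ + OH-
From the ICE table, Kb = [OH-]²/(0.000427 − [OH-]) = 3.9 × 10^-4.
[OH-] is not negligible relative to C₀; solve [OH-]² + 0.00039·[OH-] − 1.67e-07 = 0.
[OH-] = [−0.00039 + √(0.00039² + 6.66e-07)]/2 = 2.57 × 10^-4 M
pOH = −log(2.57 × 10^-4) = 3.59; pH = 14.00 − 3.59 = 10.41

pH = 10.41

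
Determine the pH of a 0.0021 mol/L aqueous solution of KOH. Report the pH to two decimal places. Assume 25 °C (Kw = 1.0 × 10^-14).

pH = 11.32

KOH is a strong base; [OH-] = 0.0021 M.
pOH = -log(0.0021) = 2.68
pH = 14.00 - 2.68 = 11.32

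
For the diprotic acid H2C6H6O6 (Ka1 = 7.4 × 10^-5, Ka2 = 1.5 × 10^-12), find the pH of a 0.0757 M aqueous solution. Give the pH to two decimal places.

Ka1 ≫ Ka2, so treat the first dissociation as the only significant source of H+.
Ka1 = x²/(0.0757 − x) = 7.4 × 10^-5
x ≈ √(7.4 × 10^-5 × 0.0757) = 2.37 × 10^-3 M
pH = −log(2.37 × 10^-3) = 2.63

pH = 2.63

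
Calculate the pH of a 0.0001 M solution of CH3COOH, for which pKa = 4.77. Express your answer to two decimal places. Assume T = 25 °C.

pH = 4.47

CH3COOH ⇌ CH3COO- + H+
Ka = 10^(−4.77) = 1.70 × 10^-5
From the ICE table, Ka = [H+]²/(0.0001 − [H+]) = 1.70 × 10^-5.
[H+] is not negligible relative to C₀; solve [H+]² + 1.7e-05·[H+] − 1.7e-09 = 0.
[H+] = [−1.7e-05 + √(1.7e-05² + 6.8e-09)]/2 = 3.36 × 10^-5 M
pH = −log(3.36 × 10^-5) = 4.47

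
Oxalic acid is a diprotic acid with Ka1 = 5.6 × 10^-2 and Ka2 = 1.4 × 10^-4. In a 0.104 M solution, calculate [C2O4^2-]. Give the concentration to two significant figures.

First ionization gives [H+] ≈ [HC2O4-] = 5.33 × 10^-2 M.
Second step: Ka2 = [H+][C2O4^2-]/[HC2O4-] ≈ [C2O4^2-] (since [H+] ≈ [HC2O4-]).
So [C2O4^2-] ≈ Ka2.

1.4 × 10^-4 M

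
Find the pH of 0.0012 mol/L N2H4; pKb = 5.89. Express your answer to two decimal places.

N2H4 + H2O ⇌ N2H5+ + OH-
Kb = 10^(−5.89) = 1.29 × 10^-6
Kb = [OH-]²/(0.0012 − [OH-]) = 1.29 × 10^-6
Since Kb ≪ C₀, [OH-] ≈ √(Kb·C₀) = 3.93 × 10^-5 M.
pOH = −log(3.93 × 10^-5) = 4.41; pH = 14.00 − 4.41 = 9.59

pH = 9.59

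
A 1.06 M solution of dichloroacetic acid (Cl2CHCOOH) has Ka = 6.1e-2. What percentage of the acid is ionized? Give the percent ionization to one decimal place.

Cl2CHCOOH ⇌ Cl2CHCOO- + H+; let x = [H+] at equilibrium.
Solve x² + 0.061x − 0.0647 = 0 → x = 2.26 × 10^-1 M
Fraction ionized = 2.26 × 10^-1 / 1.06 = 0.2132 → 21.3%

21.3%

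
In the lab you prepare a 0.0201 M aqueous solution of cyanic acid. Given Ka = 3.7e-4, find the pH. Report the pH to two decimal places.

pH = 2.59

HOCN ⇌ OCN- + H+
From the ICE table, Ka = [H+]²/(0.0201 − [H+]) = 3.7 × 10^-4.
The 5% rule fails; solving [H+]² + Ka·[H+] − Ka·C₀ = 0 exactly:
[H+] = [−0.00037 + √(0.00037² + 2.97e-05)]/2 = 2.55 × 10^-3 M
pH = −log[H+] = −log(2.55 × 10^-3) = 2.59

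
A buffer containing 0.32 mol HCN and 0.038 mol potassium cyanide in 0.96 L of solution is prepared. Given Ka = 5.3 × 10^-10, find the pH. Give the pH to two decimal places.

pH = 8.35

pKa = −log(5.3 × 10^-10) = 9.276
Henderson–Hasselbalch: pH = pKa + log([CN-]/[HCN]) = 9.276 + log(0.038/0.32)
pH = 9.276 + (-0.925) = 8.35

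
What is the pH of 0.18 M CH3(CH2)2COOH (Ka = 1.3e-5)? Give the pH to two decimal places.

pH = 2.82

CH3(CH2)2COOH ⇌ CH3(CH2)2COO- + H+
Ka = x²/(0.18 − x) = 1.3 × 10^-5
Since Ka ≪ C₀, x ≈ √(Ka·C₀) = 1.53 × 10^-3 M.
Check: 0.85% ionized — well under 5%, approximation valid.
pH = −log(1.53 × 10^-3) = 2.82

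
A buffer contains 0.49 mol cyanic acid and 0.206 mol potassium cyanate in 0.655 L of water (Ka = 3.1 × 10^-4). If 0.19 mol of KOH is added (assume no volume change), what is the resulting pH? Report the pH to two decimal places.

OH- converts HOCN to OCN-: HOCN → 0.3 mol, OCN- → 0.396 mol.
pKa = −log(3.1 × 10^-4) = 3.509
Henderson–Hasselbalch with mole ratio 0.396/0.3: pH = 3.509 + (+0.121)

pH = 3.63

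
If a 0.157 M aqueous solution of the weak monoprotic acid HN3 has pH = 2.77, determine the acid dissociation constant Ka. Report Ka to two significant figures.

[H+] = 10^(-2.77) = 1.70 × 10^-3 M
At equilibrium [HA] = 0.157 − 1.70 × 10^-3 = 1.55 × 10^-1 M
Ka = [H+][A-]/[HA] = (1.70 × 10^-3)² / 1.55 × 10^-1 = 1.9 × 10^-5

Ka = 1.9 × 10^-5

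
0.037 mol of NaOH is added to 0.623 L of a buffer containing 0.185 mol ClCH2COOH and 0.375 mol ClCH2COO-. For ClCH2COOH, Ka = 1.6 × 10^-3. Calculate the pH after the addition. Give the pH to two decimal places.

OH- converts ClCH2COOH to ClCH2COO-: ClCH2COOH → 0.148 mol, ClCH2COO- → 0.412 mol.
pKa = −log(1.6 × 10^-3) = 2.796
pH = pKa + log(n_ClCH2COO-/n_ClCH2COOH) = 2.796 + log(0.412/0.148) = 2.796 + (+0.445)

pH = 3.24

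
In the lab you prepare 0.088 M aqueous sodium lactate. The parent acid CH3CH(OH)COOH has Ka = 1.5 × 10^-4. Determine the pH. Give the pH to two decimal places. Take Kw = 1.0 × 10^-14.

pH = 8.38

CH3CH(OH)COO- is the conjugate base of the weak acid CH3CH(OH)COOH.
Kb = Kw/Ka = 1.0×10^-14 / 1.5 × 10^-4 = 6.67 × 10^-11
From the ICE table, Kb = [OH-]²/(0.088 − [OH-]) = 6.67 × 10^-11.
Since Kb ≪ C₀, [OH-] ≈ √(Kb·C₀) = 2.42 × 10^-6 M.
pOH = 5.62, so pH = 14.00 − pOH = 8.38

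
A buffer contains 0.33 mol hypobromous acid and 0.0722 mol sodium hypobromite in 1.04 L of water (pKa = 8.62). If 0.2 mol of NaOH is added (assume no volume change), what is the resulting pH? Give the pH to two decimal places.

After neutralization: n(HOBr) = 0.13 mol, n(OBr-) = 0.272 mol.
pH = pKa + log([A⁻]/[HA]) = 8.62 + log(0.272/0.13) = 8.62 +0.321

pH = 8.94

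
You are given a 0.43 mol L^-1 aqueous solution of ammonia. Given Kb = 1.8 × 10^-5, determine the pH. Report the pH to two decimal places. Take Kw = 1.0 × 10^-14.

NH3 + H2O ⇌ NH4+ + OH-
Kb = [OH-]²/(0.43 − [OH-]) = 1.8 × 10^-5
Neglecting [OH-] in the denominator: [OH-] = √(1.8 × 10^-5 × 0.43) = 2.78 × 10^-3 M
pOH = −log(2.78 × 10^-3) = 2.56; pH = 14.00 − 2.56 = 11.44

pH = 11.44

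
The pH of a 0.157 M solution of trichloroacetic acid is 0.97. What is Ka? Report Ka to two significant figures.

[H+] = 10^(-0.97) = 1.07 × 10^-1 M
At equilibrium [HA] = 0.157 − 1.07 × 10^-1 = 5.00 × 10^-2 M
Ka = [H+][A-]/[HA] = (1.07 × 10^-1)² / 5.00 × 10^-2 = 2.3 × 10^-1

Ka = 2.3 × 10^-1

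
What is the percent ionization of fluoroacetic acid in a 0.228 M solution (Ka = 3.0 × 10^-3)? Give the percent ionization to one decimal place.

FCH2COOH ⇌ FCH2COO- + H+; let x = [H+] at equilibrium.
Solve x² + 0.003x − 0.000684 = 0 → x = 2.47 × 10^-2 M
% ionization = x/C₀ × 100% = 2.47 × 10^-2/0.228 × 100% = 10.8%

10.8%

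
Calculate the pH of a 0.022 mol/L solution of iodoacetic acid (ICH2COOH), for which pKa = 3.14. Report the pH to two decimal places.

ICH2COOH ⇌ ICH2COO- + H+
Ka = 10^(−3.14) = 7.24 × 10^-4
Ka = [H+]²/(0.022 − [H+]) = 7.24 × 10^-4
[H+] is not negligible relative to C₀; solve [H+]² + 0.000724·[H+] − 1.59e-05 = 0.
[H+] = (−Ka + √(Ka² + 4·Ka·C₀))/2 = 3.65 × 10^-3 M
pH = −log[H+] = −log(3.65 × 10^-3) = 2.44

pH = 2.44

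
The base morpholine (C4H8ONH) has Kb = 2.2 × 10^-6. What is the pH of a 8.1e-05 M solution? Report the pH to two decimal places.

pH = 9.09

C4H8ONH + H2O ⇌ C4H8ONH2+ + OH-
Let x = [OH-] at equilibrium. Kb = x²/(8.1e-05 − x).
The 5% rule fails; solving x² + Kb·x − Kb·C₀ = 0 exactly:
x = (−Kb + √(Kb² + 4·Kb·C₀))/2 = 1.23 × 10^-5 M
pOH = −log(1.23 × 10^-5) = 4.91; pH = 14.00 − 4.91 = 9.09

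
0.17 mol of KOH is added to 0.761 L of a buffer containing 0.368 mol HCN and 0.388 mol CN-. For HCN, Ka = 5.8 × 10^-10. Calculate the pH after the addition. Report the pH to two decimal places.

After neutralization: n(HCN) = 0.198 mol, n(CN-) = 0.558 mol.
pKa = −log(5.8 × 10^-10) = 9.237
Henderson–Hasselbalch with mole ratio 0.558/0.198: pH = 9.237 + (+0.450)

pH = 9.69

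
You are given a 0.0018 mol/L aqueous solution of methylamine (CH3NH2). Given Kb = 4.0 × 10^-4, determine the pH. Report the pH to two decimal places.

pH = 10.83

CH3NH2 + H2O ⇌ CH3NH3+ + OH-
Kb = x²/(0.0018 − x) = 4.0 × 10^-4
The 5% rule fails; solving x² + Kb·x − Kb·C₀ = 0 exactly:
x = (−Kb + √(Kb² + 4·Kb·C₀))/2 = 6.72 × 10^-4 M
pOH = 3.17, so pH = 14.00 − pOH = 10.83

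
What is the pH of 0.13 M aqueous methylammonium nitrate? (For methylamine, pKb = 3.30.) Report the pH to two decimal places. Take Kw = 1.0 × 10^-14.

pH = 5.79

CH3NH3+ is the conjugate acid of the weak base CH3NH2.
Kb = 10^(−3.30) = 5.01 × 10^-4
Ka = Kw/Kb = 1.0×10^-14 / 5.01 × 10^-4 = 2.00 × 10^-11
From the ICE table, Ka = x²/(0.13 − x) = 2.00 × 10^-11.
Assume x ≪ 0.13: x ≈ √(2.00 × 10^-11 × 0.13) = 1.61 × 10^-6 M
(x/C₀ = 0.0012% < 5%, so the approximation holds.)
pH = −log(1.61 × 10^-6) = 5.79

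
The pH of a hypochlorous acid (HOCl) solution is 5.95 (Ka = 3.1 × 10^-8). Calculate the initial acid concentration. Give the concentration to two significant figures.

C₀ = 4.2 × 10^-5 M

[H+] = 10^(-5.95) = 1.12 × 10^-6 M = x
Ka = x²/(C₀ − x) ⇒ C₀ = x + x²/Ka
C₀ = 1.12 × 10^-6 + (1.12 × 10^-6)²/(3.1 × 10^-8) = 4.16 × 10^-5 M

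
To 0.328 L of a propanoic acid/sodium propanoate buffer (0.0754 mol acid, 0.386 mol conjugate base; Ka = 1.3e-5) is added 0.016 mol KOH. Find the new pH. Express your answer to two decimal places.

pH = 5.72

OH- converts CH3CH2COOH to CH3CH2COO-: CH3CH2COOH → 0.0594 mol, CH3CH2COO- → 0.402 mol.
pKa = −log(1.3 × 10^-5) = 4.886
Henderson–Hasselbalch with mole ratio 0.402/0.0594: pH = 4.886 + (+0.830)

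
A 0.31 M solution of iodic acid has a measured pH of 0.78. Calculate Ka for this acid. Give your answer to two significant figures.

[H+] = 10^(-0.78) = 1.66 × 10^-1 M
At equilibrium [HA] = 0.31 − 1.66 × 10^-1 = 1.44 × 10^-1 M
Ka = [H+][A-]/[HA] = (1.66 × 10^-1)² / 1.44 × 10^-1 = 1.9 × 10^-1

Ka = 1.9 × 10^-1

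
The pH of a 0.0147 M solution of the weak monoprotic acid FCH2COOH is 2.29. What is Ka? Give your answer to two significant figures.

[H+] = 10^(-2.29) = 5.13 × 10^-3 M
At equilibrium [HA] = 0.0147 − 5.13 × 10^-3 = 9.57 × 10^-3 M
Ka = [H+][A-]/[HA] = (5.13 × 10^-3)² / 9.57 × 10^-3 = 2.7 × 10^-3

Ka = 2.7 × 10^-3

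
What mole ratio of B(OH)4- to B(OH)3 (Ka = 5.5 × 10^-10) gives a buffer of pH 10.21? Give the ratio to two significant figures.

pKa = -log(5.5 × 10^-10) = 9.260
pH = pKa + log(r) ⇒ log(r) = 10.21 − 9.260 = +0.950
r = [B(OH)4-]/[B(OH)3] = 10^(+0.950) = 8.91

ratio = 8.9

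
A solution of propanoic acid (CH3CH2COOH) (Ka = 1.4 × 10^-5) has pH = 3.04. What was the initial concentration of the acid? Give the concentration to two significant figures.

C₀ = 6.0 × 10^-2 M

[H+] = 10^(-3.04) = 9.12 × 10^-4 M = x
Ka = x²/(C₀ − x) ⇒ C₀ = x + x²/Ka
C₀ = 9.12 × 10^-4 + (9.12 × 10^-4)²/(1.4 × 10^-5) = 6.03 × 10^-2 M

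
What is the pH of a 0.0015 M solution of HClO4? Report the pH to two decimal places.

pH = 2.82

HClO4 is a strong acid and dissociates completely, so [H+] = 0.0015 M.
pH = -log(0.0015) = 2.82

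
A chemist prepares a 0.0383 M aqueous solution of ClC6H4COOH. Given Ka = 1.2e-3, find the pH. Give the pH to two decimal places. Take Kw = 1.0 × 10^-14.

ClC6H4COOH ⇌ ClC6H4COO- + H+
Ka = [H+]²/(0.0383 − [H+]) = 1.2 × 10^-3
The 5% rule fails; solving [H+]² + Ka·[H+] − Ka·C₀ = 0 exactly:
[H+] = [−0.0012 + √(0.0012² + 0.000184)]/2 = 6.21 × 10^-3 M
pH = −log[H+] = −log(6.21 × 10^-3) = 2.21

pH = 2.21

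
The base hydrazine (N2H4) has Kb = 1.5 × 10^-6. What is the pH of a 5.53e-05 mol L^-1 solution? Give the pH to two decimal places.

pH = 8.92

N2H4 + H2O ⇌ N2H5+ + OH-
From the ICE table, Kb = [OH-]²/(5.53e-05 − [OH-]) = 1.5 × 10^-6.
The 5% rule fails; solving [OH-]² + Kb·[OH-] − Kb·C₀ = 0 exactly:
[OH-] = (−Kb + √(Kb² + 4·Kb·C₀))/2 = 8.39 × 10^-6 M
pOH = −log(8.39 × 10^-6) = 5.08; pH = 14.00 − 5.08 = 8.92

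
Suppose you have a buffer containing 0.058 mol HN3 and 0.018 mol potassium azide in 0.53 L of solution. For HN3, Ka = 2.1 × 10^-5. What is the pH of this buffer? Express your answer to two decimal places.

pKa = −log(2.1 × 10^-5) = 4.678
Using pH = pKa + log([base]/[acid]) with [base]/[acid] = 0.018/0.058:
pH = 4.678 + (-0.508) = 4.17

pH = 4.17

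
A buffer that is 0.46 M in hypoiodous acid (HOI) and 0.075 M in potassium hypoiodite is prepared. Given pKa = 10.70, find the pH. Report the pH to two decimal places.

pH = 9.91

pH = pKa + log([A⁻]/[HA]) = 10.70 + log(0.075/0.46)
pH = 10.70 + (-0.788) = 9.91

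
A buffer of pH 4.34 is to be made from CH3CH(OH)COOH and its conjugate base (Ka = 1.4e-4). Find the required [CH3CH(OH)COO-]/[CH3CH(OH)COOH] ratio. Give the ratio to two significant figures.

pKa = -log(1.4 × 10^-4) = 3.854
pH = pKa + log(r) ⇒ log(r) = 4.34 − 3.854 = +0.486
r = [CH3CH(OH)COO-]/[CH3CH(OH)COOH] = 10^(+0.486) = 3.06

ratio = 3.1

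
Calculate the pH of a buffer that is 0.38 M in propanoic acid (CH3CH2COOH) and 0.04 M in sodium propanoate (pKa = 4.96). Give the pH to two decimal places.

pH = 3.98

Using pH = pKa + log([base]/[acid]) with [base]/[acid] = 0.04/0.38:
pH = 4.96 + (-0.978) = 3.98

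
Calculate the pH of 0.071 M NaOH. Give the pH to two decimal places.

NaOH is a strong base; [OH-] = 0.071 M.
pOH = -log(0.071) = 1.15
pH = 14.00 - 1.15 = 12.85

pH = 12.85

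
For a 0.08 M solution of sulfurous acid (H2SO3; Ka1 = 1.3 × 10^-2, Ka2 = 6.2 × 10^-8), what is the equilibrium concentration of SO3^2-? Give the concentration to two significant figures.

6.2 × 10^-8 M

First ionization gives [H+] ≈ [HSO3-] = 2.64 × 10^-2 M.
Second step: Ka2 = [H+][SO3^2-]/[HSO3-] ≈ [SO3^2-] (since [H+] ≈ [HSO3-]).
So [SO3^2-] ≈ Ka2.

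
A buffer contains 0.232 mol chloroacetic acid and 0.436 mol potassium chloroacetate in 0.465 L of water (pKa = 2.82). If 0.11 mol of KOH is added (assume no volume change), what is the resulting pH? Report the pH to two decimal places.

pH = 3.47

OH- converts ClCH2COOH to ClCH2COO-: ClCH2COOH → 0.122 mol, ClCH2COO- → 0.546 mol.
pH = pKa + log(n_ClCH2COO-/n_ClCH2COOH) = 2.82 + log(0.546/0.122) = 2.82 + (+0.651)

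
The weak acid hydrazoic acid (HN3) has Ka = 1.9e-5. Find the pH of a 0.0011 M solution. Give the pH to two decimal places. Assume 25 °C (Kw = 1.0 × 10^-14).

HN3 ⇌ N3- + H+
Let x = [H+] at equilibrium. Ka = x²/(0.0011 − x).
x is not negligible relative to C₀; solve x² + 1.9e-05·x − 2.09e-08 = 0.
x = [−1.9e-05 + √(1.9e-05² + 8.36e-08)]/2 = 1.35 × 10^-4 M
pH = −log[H+] = −log(1.35 × 10^-4) = 3.87

pH = 3.87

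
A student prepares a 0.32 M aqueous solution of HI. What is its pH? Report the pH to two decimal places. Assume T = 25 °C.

pH = 0.49

HI is a strong acid and dissociates completely, so [H+] = 0.32 M.
pH = -log(0.32) = 0.49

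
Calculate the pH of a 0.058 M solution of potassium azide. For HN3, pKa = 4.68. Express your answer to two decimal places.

pH = 8.72

N3- is the conjugate base of the weak acid HN3.
Ka = 10^(−4.68) = 2.09 × 10^-5
Kb = Kw/Ka = 1.0×10^-14 / 2.09 × 10^-5 = 4.78 × 10^-10
From the ICE table, Kb = [OH-]²/(0.058 − [OH-]) = 4.78 × 10^-10.
Neglecting [OH-] in the denominator: [OH-] = √(4.78 × 10^-10 × 0.058) = 5.27 × 10^-6 M
pOH = 5.28, so pH = 14.00 − pOH = 8.72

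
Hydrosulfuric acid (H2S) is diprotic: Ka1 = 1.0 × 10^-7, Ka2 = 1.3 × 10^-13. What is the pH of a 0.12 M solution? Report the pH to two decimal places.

pH = 3.96

Since Ka1 ≫ Ka2, the first ionization dominates [H+].
Ka1 = x²/(0.12 − x) = 1.0 × 10^-7
x ≈ √(1.0 × 10^-7 × 0.12) = 1.10 × 10^-4 M
pH = −log(1.10 × 10^-4) = 3.96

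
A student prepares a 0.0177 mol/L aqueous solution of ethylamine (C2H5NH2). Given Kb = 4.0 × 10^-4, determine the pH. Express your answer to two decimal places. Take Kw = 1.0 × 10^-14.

C2H5NH2 + H2O ⇌ C2H5NH3+ + OH-
Kb = x²/(0.0177 − x) = 4.0 × 10^-4
x is not negligible relative to C₀; solve x² + 0.0004·x − 7.08e-06 = 0.
x = [−0.0004 + √(0.0004² + 2.83e-05)]/2 = 2.47 × 10^-3 M
pOH = −log(2.47 × 10^-3) = 2.61; pH = 14.00 − 2.61 = 11.39

pH = 11.39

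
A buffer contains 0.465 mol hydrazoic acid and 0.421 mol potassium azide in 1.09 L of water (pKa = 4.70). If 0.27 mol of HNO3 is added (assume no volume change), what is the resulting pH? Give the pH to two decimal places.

After neutralization: n(HN3) = 0.735 mol, n(N3-) = 0.151 mol.
Henderson–Hasselbalch with mole ratio 0.151/0.735: pH = 4.70 + (-0.687)

pH = 4.01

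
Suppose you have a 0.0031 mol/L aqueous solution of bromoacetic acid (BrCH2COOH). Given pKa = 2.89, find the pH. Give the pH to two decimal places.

pH = 2.84

BrCH2COOH ⇌ BrCH2COO- + H+
Ka = 10^(−2.89) = 1.29 × 10^-3
Ka = [H+]²/(0.0031 − [H+]) = 1.29 × 10^-3
The 5% rule fails; solving [H+]² + Ka·[H+] − Ka·C₀ = 0 exactly:
[H+] = (−Ka + √(Ka² + 4·Ka·C₀))/2 = 1.46 × 10^-3 M
pH = −log[H+] = −log(1.46 × 10^-3) = 2.84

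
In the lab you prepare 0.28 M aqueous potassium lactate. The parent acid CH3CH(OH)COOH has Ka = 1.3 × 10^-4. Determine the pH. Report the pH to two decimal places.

CH3CH(OH)COO- is the conjugate base of the weak acid CH3CH(OH)COOH.
Kb = Kw/Ka = 1.0×10^-14 / 1.3 × 10^-4 = 7.69 × 10^-11
Let x = [OH-] at equilibrium. Kb = x²/(0.28 − x).
Neglecting x in the denominator: x = √(7.69 × 10^-11 × 0.28) = 4.64 × 10^-6 M
Check: 0.0017% ionized — well under 5%, approximation valid.
pOH = 5.33, so pH = 14.00 − pOH = 8.67

pH = 8.67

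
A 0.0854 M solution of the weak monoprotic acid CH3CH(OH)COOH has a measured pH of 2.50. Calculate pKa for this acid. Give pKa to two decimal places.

[H+] = 10^(-2.50) = 3.16 × 10^-3 M
At equilibrium [HA] = 0.0854 − 3.16 × 10^-3 = 8.22 × 10^-2 M
Ka = [H+][A-]/[HA] = (3.16 × 10^-3)² / 8.22 × 10^-2 = 1.21 × 10^-4
pKa = -log(1.21 × 10^-4) = 3.92

pKa = 3.92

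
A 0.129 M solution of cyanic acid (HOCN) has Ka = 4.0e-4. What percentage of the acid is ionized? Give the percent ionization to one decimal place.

5.4%

HOCN ⇌ OCN- + H+; let x = [H+] at equilibrium.
Ka = x²/(C₀ − x); solving the quadratic gives x = 6.99 × 10^-3 M.
Fraction ionized = 6.99 × 10^-3 / 0.129 = 0.0542 → 5.4%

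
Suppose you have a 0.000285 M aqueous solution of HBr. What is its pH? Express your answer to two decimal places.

pH = 3.55

HBr is a strong acid and dissociates completely, so [H+] = 0.000285 M.
pH = -log(0.000285) = 3.55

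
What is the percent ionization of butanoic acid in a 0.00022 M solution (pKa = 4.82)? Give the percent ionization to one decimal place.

CH3(CH2)2COOH ⇌ CH3(CH2)2COO- + H+; let x = [H+] at equilibrium.
Ka = 10^(−4.82) = 1.51 × 10^-5
Solve x² + 1.51e-05x − 3.32e-09 = 0 → x = 5.06 × 10^-5 M
% ionization = x/C₀ × 100% = 5.06 × 10^-5/0.00022 × 100% = 23.0%

23.0%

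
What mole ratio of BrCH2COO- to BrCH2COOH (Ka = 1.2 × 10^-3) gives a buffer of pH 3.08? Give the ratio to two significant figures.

ratio = 1.4

pKa = -log(1.2 × 10^-3) = 2.921
pH = pKa + log(r) ⇒ log(r) = 3.08 − 2.921 = +0.159
r = [BrCH2COO-]/[BrCH2COOH] = 10^(+0.159) = 1.44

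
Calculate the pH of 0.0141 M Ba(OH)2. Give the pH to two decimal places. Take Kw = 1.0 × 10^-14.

pH = 12.45

Ba(OH)2 is a strong base (each formula unit releases 2 OH-); [OH-] = 0.0282 M.
pOH = -log(0.0282) = 1.55
pH = 14.00 - 1.55 = 12.45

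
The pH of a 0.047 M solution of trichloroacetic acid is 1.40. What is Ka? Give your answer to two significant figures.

[H+] = 10^(-1.40) = 3.98 × 10^-2 M
At equilibrium [HA] = 0.047 − 3.98 × 10^-2 = 7.20 × 10^-3 M
Ka = [H+][A-]/[HA] = (3.98 × 10^-2)² / 7.20 × 10^-3 = 2.2 × 10^-1

Ka = 2.2 × 10^-1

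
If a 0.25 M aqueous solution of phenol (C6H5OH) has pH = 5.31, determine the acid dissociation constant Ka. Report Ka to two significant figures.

[H+] = 10^(-5.31) = 4.90 × 10^-6 M
At equilibrium [HA] = 0.25 − 4.90 × 10^-6 = 2.50 × 10^-1 M
Ka = [H+][A-]/[HA] = (4.90 × 10^-6)² / 2.50 × 10^-1 = 9.6 × 10^-11

Ka = 9.6 × 10^-11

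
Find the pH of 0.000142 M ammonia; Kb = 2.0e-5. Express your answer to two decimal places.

NH3 + H2O ⇌ NH4+ + OH-
Let x = [OH-] at equilibrium. Kb = x²/(0.000142 − x).
x is not negligible relative to C₀; solve x² + 2e-05·x − 2.84e-09 = 0.
x = (−Kb + √(Kb² + 4·Kb·C₀))/2 = 4.42 × 10^-5 M
pOH = −log(4.42 × 10^-5) = 4.35; pH = 14.00 − 4.35 = 9.65

pH = 9.65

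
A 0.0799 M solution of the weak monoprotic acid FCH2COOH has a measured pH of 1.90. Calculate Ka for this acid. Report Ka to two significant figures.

[H+] = 10^(-1.90) = 1.26 × 10^-2 M
At equilibrium [HA] = 0.0799 − 1.26 × 10^-2 = 6.73 × 10^-2 M
Ka = [H+][A-]/[HA] = (1.26 × 10^-2)² / 6.73 × 10^-2 = 2.4 × 10^-3

Ka = 2.4 × 10^-3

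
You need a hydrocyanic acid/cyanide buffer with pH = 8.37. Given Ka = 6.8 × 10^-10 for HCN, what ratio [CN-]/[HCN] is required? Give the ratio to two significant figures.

ratio = 0.16

pKa = -log(6.8 × 10^-10) = 9.167
pH = pKa + log(r) ⇒ log(r) = 8.37 − 9.167 = -0.797
r = [CN-]/[HCN] = 10^(-0.797) = 0.16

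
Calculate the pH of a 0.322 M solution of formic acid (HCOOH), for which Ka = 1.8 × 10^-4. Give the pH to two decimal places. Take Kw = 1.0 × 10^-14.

HCOOH ⇌ HCOO- + H+
Ka = [H+]²/(0.322 − [H+]) = 1.8 × 10^-4
Assume [H+] ≪ 0.322: [H+] ≈ √(1.8 × 10^-4 × 0.322) = 7.61 × 10^-3 M
([H+]/C₀ = 2.4% < 5%, so the approximation holds.)
pH = −log(7.61 × 10^-3) = 2.12

pH = 2.12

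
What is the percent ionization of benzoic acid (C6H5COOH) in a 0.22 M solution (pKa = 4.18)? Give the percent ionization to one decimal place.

1.7%

C6H5COOH ⇌ C6H5COO- + H+; let x = [H+] at equilibrium.
Ka = 10^(−4.18) = 6.61 × 10^-5
x ≈ √(Ka·C₀) = √(6.61 × 10^-5 × 0.22) = 3.81 × 10^-3 M
Fraction ionized = 3.81 × 10^-3 / 0.22 = 0.0173 → 1.7%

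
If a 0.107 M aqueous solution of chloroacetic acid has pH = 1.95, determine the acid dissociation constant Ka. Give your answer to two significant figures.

[H+] = 10^(-1.95) = 1.12 × 10^-2 M
At equilibrium [HA] = 0.107 − 1.12 × 10^-2 = 9.58 × 10^-2 M
Ka = [H+][A-]/[HA] = (1.12 × 10^-2)² / 9.58 × 10^-2 = 1.3 × 10^-3

Ka = 1.3 × 10^-3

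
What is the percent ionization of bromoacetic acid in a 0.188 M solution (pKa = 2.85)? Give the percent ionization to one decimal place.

BrCH2COOH ⇌ BrCH2COO- + H+; let x = [H+] at equilibrium.
Ka = 10^(−2.85) = 1.41 × 10^-3
Solve x² + 0.00141x − 0.000265 = 0 → x = 1.56 × 10^-2 M
Fraction ionized = 1.56 × 10^-2 / 0.188 = 0.0830 → 8.3%

8.3%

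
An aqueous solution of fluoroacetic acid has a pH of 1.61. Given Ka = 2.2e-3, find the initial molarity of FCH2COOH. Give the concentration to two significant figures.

[H+] = 10^(-1.61) = 2.45 × 10^-2 M = x
Ka = x²/(C₀ − x) ⇒ C₀ = x + x²/Ka
C₀ = 2.45 × 10^-2 + (2.45 × 10^-2)²/(2.2 × 10^-3) = 2.97 × 10^-1 M

C₀ = 3.0 × 10^-1 M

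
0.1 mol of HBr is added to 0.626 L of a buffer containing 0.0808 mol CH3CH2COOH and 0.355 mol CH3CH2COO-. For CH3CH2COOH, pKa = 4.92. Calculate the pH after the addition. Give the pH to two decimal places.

After neutralization: n(CH3CH2COOH) = 0.181 mol, n(CH3CH2COO-) = 0.255 mol.
pH = pKa + log([A⁻]/[HA]) = 4.92 + log(0.255/0.181) = 4.92 +0.149

pH = 5.07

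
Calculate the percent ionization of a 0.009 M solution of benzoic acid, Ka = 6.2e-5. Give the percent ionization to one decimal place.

8.0%

C6H5COOH ⇌ C6H5COO- + H+; let x = [H+] at equilibrium.
Solve x² + 6.2e-05x − 5.58e-07 = 0 → x = 7.17 × 10^-4 M
Fraction ionized = 7.17 × 10^-4 / 0.009 = 0.0797 → 8.0%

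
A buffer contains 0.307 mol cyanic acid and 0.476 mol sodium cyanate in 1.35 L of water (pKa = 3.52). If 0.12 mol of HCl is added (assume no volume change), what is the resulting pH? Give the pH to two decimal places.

After neutralization: n(HOCN) = 0.427 mol, n(OCN-) = 0.356 mol.
pH = pKa + log([A⁻]/[HA]) = 3.52 + log(0.356/0.427) = 3.52 -0.079

pH = 3.44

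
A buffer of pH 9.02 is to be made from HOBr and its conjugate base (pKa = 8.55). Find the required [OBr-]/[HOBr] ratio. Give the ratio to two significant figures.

ratio = 3.0

pH = pKa + log(r) ⇒ log(r) = 9.02 − 8.55 = +0.47
r = [OBr-]/[HOBr] = 10^(+0.47) = 2.95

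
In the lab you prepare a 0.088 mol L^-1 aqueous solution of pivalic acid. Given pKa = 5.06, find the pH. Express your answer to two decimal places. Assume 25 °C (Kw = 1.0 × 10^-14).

pH = 3.06

(CH3)3CCOOH ⇌ (CH3)3CCOO- + H+
Ka = 10^(−5.06) = 8.71 × 10^-6
From the ICE table, Ka = [H+]²/(0.088 − [H+]) = 8.71 × 10^-6.
Since Ka ≪ C₀, [H+] ≈ √(Ka·C₀) = 8.75 × 10^-4 M.
([H+]/C₀ = 0.99% < 5%, so the approximation holds.)
pH = −log[H+] = −log(8.75 × 10^-4) = 3.06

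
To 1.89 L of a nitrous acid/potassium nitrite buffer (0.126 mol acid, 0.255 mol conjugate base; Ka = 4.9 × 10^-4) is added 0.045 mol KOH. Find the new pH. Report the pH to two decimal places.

pH = 3.88

OH- converts HNO2 to NO2-: HNO2 → 0.081 mol, NO2- → 0.3 mol.
pKa = −log(4.9 × 10^-4) = 3.310
pH = pKa + log([A⁻]/[HA]) = 3.310 + log(0.3/0.081) = 3.310 +0.569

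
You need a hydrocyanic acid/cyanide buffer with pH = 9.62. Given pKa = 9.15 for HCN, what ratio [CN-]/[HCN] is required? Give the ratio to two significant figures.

pH = pKa + log(r) ⇒ log(r) = 9.62 − 9.15 = +0.47
r = [CN-]/[HCN] = 10^(+0.47) = 2.95

ratio = 3.0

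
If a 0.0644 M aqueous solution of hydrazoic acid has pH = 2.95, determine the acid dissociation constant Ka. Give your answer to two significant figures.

Ka = 2.0 × 10^-5

[H+] = 10^(-2.95) = 1.12 × 10^-3 M
At equilibrium [HA] = 0.0644 − 1.12 × 10^-3 = 6.33 × 10^-2 M
Ka = [H+][A-]/[HA] = (1.12 × 10^-3)² / 6.33 × 10^-2 = 2.0 × 10^-5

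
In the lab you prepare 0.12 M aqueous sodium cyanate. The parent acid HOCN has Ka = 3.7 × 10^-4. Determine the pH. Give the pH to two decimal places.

pH = 8.26

OCN- is the conjugate base of the weak acid HOCN.
Kb = Kw/Ka = 1.0×10^-14 / 3.7 × 10^-4 = 2.70 × 10^-11
Kb = [OH-]²/(0.12 − [OH-]) = 2.70 × 10^-11
Assume [OH-] ≪ 0.12: [OH-] ≈ √(2.70 × 10^-11 × 0.12) = 1.80 × 10^-6 M
([OH-]/C₀ = 0.0015% < 5%, so the approximation holds.)
pOH = −log(1.80 × 10^-6) = 5.74; pH = 14.00 − 5.74 = 8.26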